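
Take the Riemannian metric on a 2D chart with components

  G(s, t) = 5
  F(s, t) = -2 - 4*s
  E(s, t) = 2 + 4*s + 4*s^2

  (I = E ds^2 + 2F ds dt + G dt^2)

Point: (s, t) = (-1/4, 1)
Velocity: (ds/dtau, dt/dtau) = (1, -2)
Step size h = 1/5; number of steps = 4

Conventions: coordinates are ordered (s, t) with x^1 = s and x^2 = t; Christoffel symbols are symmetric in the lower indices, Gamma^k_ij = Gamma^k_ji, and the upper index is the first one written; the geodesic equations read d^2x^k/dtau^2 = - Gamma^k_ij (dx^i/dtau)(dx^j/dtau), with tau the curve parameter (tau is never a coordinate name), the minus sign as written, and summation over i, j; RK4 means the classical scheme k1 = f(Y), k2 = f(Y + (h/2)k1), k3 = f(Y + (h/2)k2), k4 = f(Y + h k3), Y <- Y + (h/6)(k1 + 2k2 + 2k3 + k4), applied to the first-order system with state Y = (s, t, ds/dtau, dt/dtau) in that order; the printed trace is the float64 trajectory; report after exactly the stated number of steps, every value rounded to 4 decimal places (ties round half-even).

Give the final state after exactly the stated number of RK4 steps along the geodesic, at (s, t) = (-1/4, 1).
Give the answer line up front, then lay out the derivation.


Answer: s = 0.4633, t = -0.4138, ds/dtau = 0.7763, dt/dtau = -1.6018

f(Y) = (ds/dtau, dt/dtau, -Gamma^s_ij Y'^i Y'^j, -Gamma^t_ij Y'^i Y'^j) with the Gammas evaluated at the stage position; h = 0.200000; intermediate values shown to 6 dp
step 0: s = -0.2500, t = 1.0000, ds/dtau = 1.0000, dt/dtau = -2.0000
step 1:
  k1: at (s, t) = (-0.250000, 1.000000), (ds/dtau, dt/dtau) = (1.000000, -2.000000); Gamma_sss = 0.190476, Gamma_sst = 0.000000, Gamma_stt = 0.000000, Gamma_tss = -0.761905, Gamma_tst = 0.000000, Gamma_ttt = 0.000000; k1 = (1.000000, -2.000000, -0.190476, 0.761905)
  k2: at (s, t) = (-0.150000, 0.800000), (ds/dtau, dt/dtau) = (0.980952, -1.923810); Gamma_sss = 0.255009, Gamma_sst = 0.000000, Gamma_stt = 0.000000, Gamma_tss = -0.728597, Gamma_tst = 0.000000, Gamma_ttt = 0.000000; k2 = (0.980952, -1.923810, -0.245387, 0.701106)
  k3: at (s, t) = (-0.151905, 0.807619), (ds/dtau, dt/dtau) = (0.975461, -1.929889); Gamma_sss = 0.253867, Gamma_sst = 0.000000, Gamma_stt = 0.000000, Gamma_tss = -0.729304, Gamma_tst = 0.000000, Gamma_ttt = 0.000000; k3 = (0.975461, -1.929889, -0.241561, 0.693951)
  k4: at (s, t) = (-0.054908, 0.614022), (ds/dtau, dt/dtau) = (0.951688, -1.861210); Gamma_sss = 0.307361, Gamma_sst = 0.000000, Gamma_stt = 0.000000, Gamma_tss = -0.690557, Gamma_tst = 0.000000, Gamma_ttt = 0.000000; k4 = (0.951688, -1.861210, -0.278380, 0.625444)
  Y <- Y + (h/6)(k1 + 2k2 + 2k3 + k4): s = -0.0545, t = 0.6144, ds/dtau = 0.9519, dt/dtau = -1.8608
step 2:
  k1: at (s, t) = (-0.054516, 0.614380), (ds/dtau, dt/dtau) = (0.951908, -1.860751); Gamma_sss = 0.307558, Gamma_sst = 0.000000, Gamma_stt = 0.000000, Gamma_tss = -0.690390, Gamma_tst = 0.000000, Gamma_ttt = 0.000000; k1 = (0.951908, -1.860751, -0.278687, 0.625583)
  k2: at (s, t) = (0.040675, 0.428305), (ds/dtau, dt/dtau) = (0.924040, -1.798193); Gamma_sss = 0.350557, Gamma_sst = 0.000000, Gamma_stt = 0.000000, Gamma_tss = -0.648370, Gamma_tst = 0.000000, Gamma_ttt = 0.000000; k2 = (0.924040, -1.798193, -0.299323, 0.553610)
  k3: at (s, t) = (0.037888, 0.434560), (ds/dtau, dt/dtau) = (0.921976, -1.805390); Gamma_sss = 0.349431, Gamma_sst = 0.000000, Gamma_stt = 0.000000, Gamma_tss = -0.649636, Gamma_tst = 0.000000, Gamma_ttt = 0.000000; k3 = (0.921976, -1.805390, -0.297030, 0.552216)
  k4: at (s, t) = (0.129879, 0.253302), (ds/dtau, dt/dtau) = (0.892502, -1.750308); Gamma_sss = 0.382499, Gamma_sst = 0.000000, Gamma_stt = 0.000000, Gamma_tss = -0.607258, Gamma_tst = 0.000000, Gamma_ttt = 0.000000; k4 = (0.892502, -1.750308, -0.304683, 0.483717)
  Y <- Y + (h/6)(k1 + 2k2 + 2k3 + k4): s = 0.1300, t = 0.2538, ds/dtau = 0.8927, dt/dtau = -1.7501
step 3:
  k1: at (s, t) = (0.130032, 0.253772), (ds/dtau, dt/dtau) = (0.892706, -1.750053); Gamma_sss = 0.382547, Gamma_sst = 0.000000, Gamma_stt = 0.000000, Gamma_tss = -0.607187, Gamma_tst = 0.000000, Gamma_ttt = 0.000000; k1 = (0.892706, -1.750053, -0.304861, 0.483881)
  k2: at (s, t) = (0.219302, 0.078767), (ds/dtau, dt/dtau) = (0.862220, -1.701665); Gamma_sss = 0.406984, Gamma_sst = 0.000000, Gamma_stt = 0.000000, Gamma_tss = -0.565804, Gamma_tst = 0.000000, Gamma_ttt = 0.000000; k2 = (0.862220, -1.701665, -0.302561, 0.420632)
  k3: at (s, t) = (0.216254, 0.083606), (ds/dtau, dt/dtau) = (0.862450, -1.707990); Gamma_sss = 0.406265, Gamma_sst = 0.000000, Gamma_stt = 0.000000, Gamma_tss = -0.567209, Gamma_tst = 0.000000, Gamma_ttt = 0.000000; k3 = (0.862450, -1.707990, -0.302188, 0.421901)
  k4: at (s, t) = (0.302522, -0.087826), (ds/dtau, dt/dtau) = (0.832268, -1.665673); Gamma_sss = 0.423709, Gamma_sst = 0.000000, Gamma_stt = 0.000000, Gamma_tss = -0.527972, Gamma_tst = 0.000000, Gamma_ttt = 0.000000; k4 = (0.832268, -1.665673, -0.293490, 0.365710)
  Y <- Y + (h/6)(k1 + 2k2 + 2k3 + k4): s = 0.3025, t = -0.0874, ds/dtau = 0.8324, dt/dtau = -1.6656
step 4:
  k1: at (s, t) = (0.302509, -0.087396), (ds/dtau, dt/dtau) = (0.832444, -1.665564); Gamma_sss = 0.423707, Gamma_sst = 0.000000, Gamma_stt = 0.000000, Gamma_tss = -0.527977, Gamma_tst = 0.000000, Gamma_ttt = 0.000000; k1 = (0.832444, -1.665564, -0.293613, 0.365869)
  k2: at (s, t) = (0.385753, -0.253952), (ds/dtau, dt/dtau) = (0.803083, -1.628977); Gamma_sss = 0.435354, Gamma_sst = 0.000000, Gamma_stt = 0.000000, Gamma_tss = -0.491507, Gamma_tst = 0.000000, Gamma_ttt = 0.000000; k2 = (0.803083, -1.628977, -0.280778, 0.316993)
  k3: at (s, t) = (0.382817, -0.250293), (ds/dtau, dt/dtau) = (0.804366, -1.633865); Gamma_sss = 0.435021, Gamma_sst = 0.000000, Gamma_stt = 0.000000, Gamma_tss = -0.492765, Gamma_tst = 0.000000, Gamma_ttt = 0.000000; k3 = (0.804366, -1.633865, -0.281461, 0.318821)
  k4: at (s, t) = (0.463382, -0.414169), (ds/dtau, dt/dtau) = (0.776152, -1.601800); Gamma_sss = 0.442303, Gamma_sst = 0.000000, Gamma_stt = 0.000000, Gamma_tss = -0.459115, Gamma_tst = 0.000000, Gamma_ttt = 0.000000; k4 = (0.776152, -1.601800, -0.266448, 0.276576)
  Y <- Y + (h/6)(k1 + 2k2 + 2k3 + k4): s = 0.4633, t = -0.4138, ds/dtau = 0.7763, dt/dtau = -1.6018


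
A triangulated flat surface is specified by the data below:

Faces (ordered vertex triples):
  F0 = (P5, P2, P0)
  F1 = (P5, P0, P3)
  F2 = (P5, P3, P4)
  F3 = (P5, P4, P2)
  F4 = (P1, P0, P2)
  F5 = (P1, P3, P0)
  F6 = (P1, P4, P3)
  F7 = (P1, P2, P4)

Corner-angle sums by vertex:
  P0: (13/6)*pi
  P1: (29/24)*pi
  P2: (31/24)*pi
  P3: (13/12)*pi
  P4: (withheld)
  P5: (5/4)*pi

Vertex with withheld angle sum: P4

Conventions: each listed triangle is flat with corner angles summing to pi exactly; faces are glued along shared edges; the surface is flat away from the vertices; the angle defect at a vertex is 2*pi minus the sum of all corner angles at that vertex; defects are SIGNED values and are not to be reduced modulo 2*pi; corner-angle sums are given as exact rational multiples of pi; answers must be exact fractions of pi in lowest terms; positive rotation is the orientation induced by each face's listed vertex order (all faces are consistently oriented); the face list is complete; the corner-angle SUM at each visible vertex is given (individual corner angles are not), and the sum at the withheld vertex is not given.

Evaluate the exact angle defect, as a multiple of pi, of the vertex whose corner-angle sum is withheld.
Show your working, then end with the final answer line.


V = 6, E = 12, F = 8; chi = V - E + F = 2
Gauss-Bonnet: total defect = 2*pi*chi = 4*pi; visible defects sum to 3*pi

Answer: defect(P4) = pi


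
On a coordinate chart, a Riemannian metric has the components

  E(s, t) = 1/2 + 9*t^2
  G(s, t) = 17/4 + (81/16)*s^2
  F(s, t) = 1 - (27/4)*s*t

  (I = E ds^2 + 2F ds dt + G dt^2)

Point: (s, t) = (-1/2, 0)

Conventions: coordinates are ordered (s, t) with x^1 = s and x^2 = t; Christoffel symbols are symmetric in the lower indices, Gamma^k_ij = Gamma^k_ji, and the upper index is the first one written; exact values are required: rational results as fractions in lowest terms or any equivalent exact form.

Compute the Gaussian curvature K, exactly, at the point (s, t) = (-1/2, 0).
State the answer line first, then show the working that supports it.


Answer: K = -6752/625

E = 1/2, F = 1, G = 353/64, EG - F^2 = 225/128 at the point
E_s = 0, E_t = 0, F_s = 0, F_t = 27/8, G_s = -81/16, G_t = 0
E_tt = 18, F_st = -27/4, G_ss = 81/8
Using the Brioschi determinant formula for K from the metric derivatives:
M1 = [[-E_tt/2 + F_st - G_ss/2, E_s/2, F_s - E_t/2], [F_t - G_s/2, E, F], [G_t/2, F, G]] = [[-333/16, 0, 0], [189/32, 1/2, 1], [0, 1, 353/64]]; det M1 = -74925/2048
M2 = [[0, E_t/2, G_s/2], [E_t/2, E, F], [G_s/2, F, G]] = [[0, 0, -81/32], [0, 1/2, 1], [-81/32, 1, 353/64]]; det M2 = -6561/2048
det M1 - det M2 = -17091/512; K = -17091/512 / (225/128)^2 = -6752/625


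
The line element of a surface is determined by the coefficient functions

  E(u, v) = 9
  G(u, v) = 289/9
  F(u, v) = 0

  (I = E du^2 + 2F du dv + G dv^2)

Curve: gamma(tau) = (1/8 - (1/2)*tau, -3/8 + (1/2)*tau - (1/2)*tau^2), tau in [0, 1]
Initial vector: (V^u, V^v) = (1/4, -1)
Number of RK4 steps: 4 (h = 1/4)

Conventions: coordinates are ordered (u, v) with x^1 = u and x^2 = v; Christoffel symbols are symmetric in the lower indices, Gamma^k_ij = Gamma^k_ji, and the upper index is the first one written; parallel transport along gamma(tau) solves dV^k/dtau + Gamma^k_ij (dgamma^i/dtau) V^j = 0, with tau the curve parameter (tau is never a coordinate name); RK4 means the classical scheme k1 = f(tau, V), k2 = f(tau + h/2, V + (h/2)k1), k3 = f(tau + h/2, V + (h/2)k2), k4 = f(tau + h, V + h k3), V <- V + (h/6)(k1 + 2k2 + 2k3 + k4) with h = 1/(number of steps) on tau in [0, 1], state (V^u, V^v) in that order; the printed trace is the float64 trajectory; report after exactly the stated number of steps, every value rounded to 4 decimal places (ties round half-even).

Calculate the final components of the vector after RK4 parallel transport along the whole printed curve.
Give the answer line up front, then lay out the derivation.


Answer: V^u = 0.2500, V^v = -1.0000

gamma'(tau) = (-1/2, 1/2 - tau); f(tau, V)^k = -Gamma^k_ij(gamma(tau)) gamma'^i(tau) V^j; h = 1/4; intermediate values shown to 6 dp
curve data and Christoffel symbols at the stage parameters:
  tau = 0.000000: gamma = (0.125000, -0.375000), gamma' = (-0.500000, 0.500000); Gamma_uuu = 0.000000, Gamma_uuv = 0.000000, Gamma_uvv = 0.000000, Gamma_vuu = 0.000000, Gamma_vuv = 0.000000, Gamma_vvv = 0.000000
  tau = 0.125000: gamma = (0.062500, -0.320312), gamma' = (-0.500000, 0.375000); Gamma_uuu = 0.000000, Gamma_uuv = 0.000000, Gamma_uvv = 0.000000, Gamma_vuu = 0.000000, Gamma_vuv = 0.000000, Gamma_vvv = 0.000000
  tau = 0.250000: gamma = (0.000000, -0.281250), gamma' = (-0.500000, 0.250000); Gamma_uuu = 0.000000, Gamma_uuv = 0.000000, Gamma_uvv = 0.000000, Gamma_vuu = 0.000000, Gamma_vuv = 0.000000, Gamma_vvv = 0.000000
  tau = 0.375000: gamma = (-0.062500, -0.257812), gamma' = (-0.500000, 0.125000); Gamma_uuu = 0.000000, Gamma_uuv = 0.000000, Gamma_uvv = 0.000000, Gamma_vuu = 0.000000, Gamma_vuv = 0.000000, Gamma_vvv = 0.000000
  tau = 0.500000: gamma = (-0.125000, -0.250000), gamma' = (-0.500000, 0.000000); Gamma_uuu = 0.000000, Gamma_uuv = 0.000000, Gamma_uvv = 0.000000, Gamma_vuu = 0.000000, Gamma_vuv = 0.000000, Gamma_vvv = 0.000000
  tau = 0.625000: gamma = (-0.187500, -0.257812), gamma' = (-0.500000, -0.125000); Gamma_uuu = 0.000000, Gamma_uuv = 0.000000, Gamma_uvv = 0.000000, Gamma_vuu = 0.000000, Gamma_vuv = 0.000000, Gamma_vvv = 0.000000
  tau = 0.750000: gamma = (-0.250000, -0.281250), gamma' = (-0.500000, -0.250000); Gamma_uuu = 0.000000, Gamma_uuv = 0.000000, Gamma_uvv = 0.000000, Gamma_vuu = 0.000000, Gamma_vuv = 0.000000, Gamma_vvv = 0.000000
  tau = 0.875000: gamma = (-0.312500, -0.320312), gamma' = (-0.500000, -0.375000); Gamma_uuu = 0.000000, Gamma_uuv = 0.000000, Gamma_uvv = 0.000000, Gamma_vuu = 0.000000, Gamma_vuv = 0.000000, Gamma_vvv = 0.000000
  tau = 1.000000: gamma = (-0.375000, -0.375000), gamma' = (-0.500000, -0.500000); Gamma_uuu = 0.000000, Gamma_uuv = 0.000000, Gamma_uvv = 0.000000, Gamma_vuu = 0.000000, Gamma_vuv = 0.000000, Gamma_vvv = 0.000000
step 0: V^u = 0.2500, V^v = -1.0000
step 1: k1 = (0.000000, 0.000000), k2 = (0.000000, 0.000000), k3 = (0.000000, 0.000000), k4 = (0.000000, 0.000000); V <- V + (h/6)(k1 + 2k2 + 2k3 + k4): V^u = 0.2500, V^v = -1.0000
step 2: k1 = (0.000000, 0.000000), k2 = (0.000000, 0.000000), k3 = (0.000000, 0.000000), k4 = (0.000000, 0.000000); V <- V + (h/6)(k1 + 2k2 + 2k3 + k4): V^u = 0.2500, V^v = -1.0000
step 3: k1 = (0.000000, 0.000000), k2 = (0.000000, 0.000000), k3 = (0.000000, 0.000000), k4 = (0.000000, 0.000000); V <- V + (h/6)(k1 + 2k2 + 2k3 + k4): V^u = 0.2500, V^v = -1.0000
step 4: k1 = (0.000000, 0.000000), k2 = (0.000000, 0.000000), k3 = (0.000000, 0.000000), k4 = (0.000000, 0.000000); V <- V + (h/6)(k1 + 2k2 + 2k3 + k4): V^u = 0.2500, V^v = -1.0000


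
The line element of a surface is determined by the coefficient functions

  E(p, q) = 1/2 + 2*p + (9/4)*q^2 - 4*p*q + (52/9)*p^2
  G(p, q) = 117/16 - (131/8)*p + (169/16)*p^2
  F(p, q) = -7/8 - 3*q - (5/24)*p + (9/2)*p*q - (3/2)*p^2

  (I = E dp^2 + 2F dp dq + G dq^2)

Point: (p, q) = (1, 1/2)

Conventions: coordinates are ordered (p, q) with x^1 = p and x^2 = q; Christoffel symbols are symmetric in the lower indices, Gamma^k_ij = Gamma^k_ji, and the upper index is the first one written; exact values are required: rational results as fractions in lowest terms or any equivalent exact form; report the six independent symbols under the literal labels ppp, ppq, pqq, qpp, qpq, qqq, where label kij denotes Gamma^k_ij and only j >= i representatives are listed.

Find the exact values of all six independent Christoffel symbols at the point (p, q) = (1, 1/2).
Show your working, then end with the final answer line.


E = 985/144, F = -11/6, G = 3/2 at the point
E_p = 104/9, E_q = -7/4, F_p = -23/24, F_q = 3/2, G_p = 19/4, G_q = 0
EG - F^2 = 1987/288;  g^inv = (288/1987) * [[3/2, 11/6], [11/6, 985/144]]
first-kind symbols [ij,l] = (1/2)(d_i g_jl + d_j g_il - d_l g_ij): [pp,p] = E_p/2 = 52/9, [pp,q] = F_p - E_q/2 = -1/12, [pq,p] = E_q/2 = -7/8, [pq,q] = G_p/2 = 19/8, [qq,p] = F_q - G_p/2 = -7/8, [qq,q] = G_q/2 = 0
Gamma^p_ij = (G*[ij,p] - F*[ij,q])/(EG - F^2), Gamma^q_ij = (E*[ij,q] - F*[ij,p])/(EG - F^2)

Answer: Gamma_ppp = 2452/1987, Gamma_ppq = 876/1987, Gamma_pqq = -378/1987, Gamma_qpp = 5773/3974, Gamma_qpq = 16867/7948, Gamma_qqq = -462/1987


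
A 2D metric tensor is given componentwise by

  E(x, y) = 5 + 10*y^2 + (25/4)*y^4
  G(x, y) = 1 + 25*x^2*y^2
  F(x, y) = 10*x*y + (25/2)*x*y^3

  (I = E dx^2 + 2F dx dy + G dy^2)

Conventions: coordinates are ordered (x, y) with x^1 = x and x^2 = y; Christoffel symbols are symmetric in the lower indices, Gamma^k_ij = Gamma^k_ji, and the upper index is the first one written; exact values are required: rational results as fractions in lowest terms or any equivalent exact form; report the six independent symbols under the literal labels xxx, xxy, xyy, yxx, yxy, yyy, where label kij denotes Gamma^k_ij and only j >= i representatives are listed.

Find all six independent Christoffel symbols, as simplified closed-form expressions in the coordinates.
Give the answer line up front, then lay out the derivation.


Answer: Gamma_xxx = 0, Gamma_xxy = (10*y^3 + 8*y)/(20*x^2*y^2 + 5*y^4 + 8*y^2 + 4), Gamma_xyy = (10*x*y^2 + 8*x)/(20*x^2*y^2 + 5*y^4 + 8*y^2 + 4), Gamma_yxx = 0, Gamma_yxy = 20*x*y^2/(20*x^2*y^2 + 5*y^4 + 8*y^2 + 4), Gamma_yyy = 20*x^2*y/(20*x^2*y^2 + 5*y^4 + 8*y^2 + 4)

E = 5 + 10*y^2 + (25/4)*y^4; F = 10*x*y + (25/2)*x*y^3; G = 1 + 25*x^2*y^2
Gamma^k_ij = (1/2) g^{kl} (d_i g_jl + d_j g_il - d_l g_ij), with g^inv = (1/(EG-F^2)) [[G, -F], [-F, E]]
first partials: E_x = 0, E_y = 20*y + 25*y^3, F_x = 10*y + (25/2)*y^3, F_y = 10*x + (75/2)*x*y^2, G_x = 50*x*y^2, G_y = 50*x^2*y
D = EG - F^2 = 5 + 10*y^2 + (25/4)*y^4 + 25*x^2*y^2
expanded: Gamma^x_xx = (G E_x - 2F F_x + F E_y)/(2D), Gamma^x_xy = (G E_y - F G_x)/(2D), Gamma^x_yy = (2G F_y - G G_x - F G_y)/(2D), Gamma^y_xx = (2E F_x - E E_y - F E_x)/(2D), Gamma^y_xy = (E G_x - F E_y)/(2D), Gamma^y_yy = (E G_y - 2F F_y + F G_x)/(2D); substitute and cancel common factors


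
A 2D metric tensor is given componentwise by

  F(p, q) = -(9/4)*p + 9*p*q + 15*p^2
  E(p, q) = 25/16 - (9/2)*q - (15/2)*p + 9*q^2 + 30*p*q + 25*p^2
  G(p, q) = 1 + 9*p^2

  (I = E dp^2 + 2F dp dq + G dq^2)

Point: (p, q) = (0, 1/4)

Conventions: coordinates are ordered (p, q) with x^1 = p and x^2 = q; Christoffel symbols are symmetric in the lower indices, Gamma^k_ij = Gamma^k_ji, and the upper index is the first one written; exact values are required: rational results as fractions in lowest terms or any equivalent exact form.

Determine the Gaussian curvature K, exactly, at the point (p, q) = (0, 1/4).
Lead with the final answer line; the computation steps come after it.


Answer: K = -9

E = 1, F = 0, G = 1, EG - F^2 = 1 at the point
E_p = 0, E_q = 0, F_p = 0, F_q = 0, G_p = 0, G_q = 0
E_qq = 18, F_pq = 9, G_pp = 18
The intrinsic route: Brioschi's K = (det M1 - det M2)/(EG - F^2)^2.
M1 = [[-E_qq/2 + F_pq - G_pp/2, E_p/2, F_p - E_q/2], [F_q - G_p/2, E, F], [G_q/2, F, G]] = [[-9, 0, 0], [0, 1, 0], [0, 0, 1]]; det M1 = -9
M2 = [[0, E_q/2, G_p/2], [E_q/2, E, F], [G_p/2, F, G]] = [[0, 0, 0], [0, 1, 0], [0, 0, 1]]; det M2 = 0
det M1 - det M2 = -9; K = -9 / (1)^2 = -9


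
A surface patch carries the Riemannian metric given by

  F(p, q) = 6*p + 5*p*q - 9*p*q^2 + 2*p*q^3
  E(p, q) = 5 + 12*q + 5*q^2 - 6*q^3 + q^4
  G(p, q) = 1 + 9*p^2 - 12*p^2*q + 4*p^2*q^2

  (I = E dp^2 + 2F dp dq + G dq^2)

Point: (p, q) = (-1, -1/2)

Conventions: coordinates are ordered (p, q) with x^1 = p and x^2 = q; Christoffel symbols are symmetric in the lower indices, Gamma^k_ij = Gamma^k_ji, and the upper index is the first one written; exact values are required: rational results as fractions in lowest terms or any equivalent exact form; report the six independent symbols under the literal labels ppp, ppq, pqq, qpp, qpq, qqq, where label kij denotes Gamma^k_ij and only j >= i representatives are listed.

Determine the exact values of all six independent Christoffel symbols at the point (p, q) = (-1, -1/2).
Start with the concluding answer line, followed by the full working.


Answer: Gamma_ppp = 0, Gamma_ppq = 16/273, Gamma_pqq = 8/273, Gamma_qpp = 0, Gamma_qpq = -256/273, Gamma_qqq = -128/273

E = 17/16, F = -1, G = 17 at the point
E_p = 0, E_q = 2, F_p = 1, F_q = -31/2, G_p = -32, G_q = -16
EG - F^2 = 273/16;  g^inv = (16/273) * [[17, 1], [1, 17/16]]
first-kind symbols [ij,l] = (1/2)(d_i g_jl + d_j g_il - d_l g_ij): [pp,p] = E_p/2 = 0, [pp,q] = F_p - E_q/2 = 0, [pq,p] = E_q/2 = 1, [pq,q] = G_p/2 = -16, [qq,p] = F_q - G_p/2 = 1/2, [qq,q] = G_q/2 = -8
Gamma^p_ij = (G*[ij,p] - F*[ij,q])/(EG - F^2), Gamma^q_ij = (E*[ij,q] - F*[ij,p])/(EG - F^2)


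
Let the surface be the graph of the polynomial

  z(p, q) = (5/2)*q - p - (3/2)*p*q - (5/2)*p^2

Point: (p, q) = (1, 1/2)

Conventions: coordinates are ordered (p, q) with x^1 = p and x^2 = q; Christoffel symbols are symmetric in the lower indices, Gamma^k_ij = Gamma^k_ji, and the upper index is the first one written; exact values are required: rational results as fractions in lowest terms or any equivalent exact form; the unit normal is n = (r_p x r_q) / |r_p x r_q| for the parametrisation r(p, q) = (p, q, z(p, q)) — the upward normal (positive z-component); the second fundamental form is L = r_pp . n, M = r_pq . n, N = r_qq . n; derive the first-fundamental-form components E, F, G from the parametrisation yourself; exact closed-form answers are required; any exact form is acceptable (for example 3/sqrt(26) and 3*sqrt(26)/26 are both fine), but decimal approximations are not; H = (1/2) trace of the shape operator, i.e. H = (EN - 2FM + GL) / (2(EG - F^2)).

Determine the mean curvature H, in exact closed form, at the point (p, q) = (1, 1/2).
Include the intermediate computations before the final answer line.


z_p = -27/4, z_q = 1, z_pp = -5, z_pq = -3/2, z_qq = 0
E = 745/16, F = -27/4, G = 2; answer radicand W^2 = 761/16
unnormalised second-form numerators: l = -5, m = -3/2, n = 0; L = l/sqrt(761/16), and similarly M = m/sqrt(W^2), N = n/sqrt(W^2)
H = (E*n - 2*F*m + G*l) / (2*(EG - F^2)*sqrt(W^2)); E*n - 2*F*m + G*l = -121/4, EG - F^2 = 761/16, so H = (-242/761)/sqrt(761/16)

Answer: H = -968*sqrt(761)/579121


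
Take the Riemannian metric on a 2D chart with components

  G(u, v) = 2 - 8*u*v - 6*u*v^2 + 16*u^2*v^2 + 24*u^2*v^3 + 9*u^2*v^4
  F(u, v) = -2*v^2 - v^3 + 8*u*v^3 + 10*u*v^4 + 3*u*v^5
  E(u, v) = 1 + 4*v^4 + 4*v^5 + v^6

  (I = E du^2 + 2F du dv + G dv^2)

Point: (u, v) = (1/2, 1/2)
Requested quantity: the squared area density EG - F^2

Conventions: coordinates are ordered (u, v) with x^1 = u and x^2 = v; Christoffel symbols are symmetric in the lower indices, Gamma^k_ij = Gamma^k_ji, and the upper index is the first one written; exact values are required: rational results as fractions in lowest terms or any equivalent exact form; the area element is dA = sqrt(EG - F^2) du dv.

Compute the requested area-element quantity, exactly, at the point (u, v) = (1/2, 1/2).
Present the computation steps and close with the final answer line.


E = 89/64, F = 15/64, G = 73/64; EG - F^2 = 49/32

Answer: EG - F^2 = 49/32


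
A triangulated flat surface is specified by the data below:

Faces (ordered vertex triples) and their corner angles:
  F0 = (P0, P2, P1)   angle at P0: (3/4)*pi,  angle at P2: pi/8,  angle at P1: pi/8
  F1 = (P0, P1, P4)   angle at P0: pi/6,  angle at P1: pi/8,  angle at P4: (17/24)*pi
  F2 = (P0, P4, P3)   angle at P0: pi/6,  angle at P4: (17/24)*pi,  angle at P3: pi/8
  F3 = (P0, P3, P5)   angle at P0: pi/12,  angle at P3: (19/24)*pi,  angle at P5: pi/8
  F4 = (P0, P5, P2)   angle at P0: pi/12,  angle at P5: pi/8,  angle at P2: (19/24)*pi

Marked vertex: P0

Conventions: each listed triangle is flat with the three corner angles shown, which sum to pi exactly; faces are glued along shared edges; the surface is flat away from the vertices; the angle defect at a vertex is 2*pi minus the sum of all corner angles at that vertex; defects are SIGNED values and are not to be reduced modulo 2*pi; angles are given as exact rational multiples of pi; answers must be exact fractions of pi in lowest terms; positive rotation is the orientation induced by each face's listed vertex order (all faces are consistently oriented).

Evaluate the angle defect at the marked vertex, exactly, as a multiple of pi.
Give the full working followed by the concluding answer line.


Sum of corner angles at P0: (5/4)*pi
defect = 2*pi - (5/4)*pi

Answer: defect(P0) = (3/4)*pi


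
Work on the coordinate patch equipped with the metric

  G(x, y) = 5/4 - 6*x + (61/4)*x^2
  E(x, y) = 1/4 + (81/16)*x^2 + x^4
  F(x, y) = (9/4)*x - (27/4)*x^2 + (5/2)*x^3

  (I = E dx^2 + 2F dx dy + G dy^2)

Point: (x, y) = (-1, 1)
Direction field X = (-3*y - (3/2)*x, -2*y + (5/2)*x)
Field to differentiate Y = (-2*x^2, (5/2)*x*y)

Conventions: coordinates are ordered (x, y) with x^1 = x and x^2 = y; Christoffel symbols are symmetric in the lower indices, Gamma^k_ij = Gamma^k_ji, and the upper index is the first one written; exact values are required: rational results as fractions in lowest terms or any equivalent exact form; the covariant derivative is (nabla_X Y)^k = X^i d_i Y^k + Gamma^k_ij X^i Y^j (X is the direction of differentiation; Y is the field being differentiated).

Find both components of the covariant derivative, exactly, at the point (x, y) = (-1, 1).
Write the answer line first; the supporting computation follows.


Answer: (nabla_X Y)^x = 70731/313, (nabla_X Y)^y = 297537/2504

E = 101/16, F = -23/2, G = 45/2 at the point
E_x = -113/8, E_y = 0, F_x = 93/4, F_y = 0, G_x = -73/2, G_y = 0
EG - F^2 = 313/32;  g^inv = (32/313) * [[45/2, 23/2], [23/2, 101/16]]
first-kind symbols [ij,l] = (1/2)(d_i g_jl + d_j g_il - d_l g_ij): [xx,x] = E_x/2 = -113/16, [xx,y] = F_x - E_y/2 = 93/4, [xy,x] = E_y/2 = 0, [xy,y] = G_x/2 = -73/4, [yy,x] = F_y - G_x/2 = 73/4, [yy,y] = G_y/2 = 0
Gamma^x_ij = (G*[ij,x] - F*[ij,y])/(EG - F^2), Gamma^y_ij = (E*[ij,y] - F*[ij,x])/(EG - F^2)
Gamma_xxx = 3471/313, Gamma_xxy = -6716/313, Gamma_xyy = 13140/313, Gamma_yxx = 4195/626, Gamma_yxy = -7373/626, Gamma_yyy = 6716/313
X = (-3/2, -9/2), Y = (-2, -5/2) at the point


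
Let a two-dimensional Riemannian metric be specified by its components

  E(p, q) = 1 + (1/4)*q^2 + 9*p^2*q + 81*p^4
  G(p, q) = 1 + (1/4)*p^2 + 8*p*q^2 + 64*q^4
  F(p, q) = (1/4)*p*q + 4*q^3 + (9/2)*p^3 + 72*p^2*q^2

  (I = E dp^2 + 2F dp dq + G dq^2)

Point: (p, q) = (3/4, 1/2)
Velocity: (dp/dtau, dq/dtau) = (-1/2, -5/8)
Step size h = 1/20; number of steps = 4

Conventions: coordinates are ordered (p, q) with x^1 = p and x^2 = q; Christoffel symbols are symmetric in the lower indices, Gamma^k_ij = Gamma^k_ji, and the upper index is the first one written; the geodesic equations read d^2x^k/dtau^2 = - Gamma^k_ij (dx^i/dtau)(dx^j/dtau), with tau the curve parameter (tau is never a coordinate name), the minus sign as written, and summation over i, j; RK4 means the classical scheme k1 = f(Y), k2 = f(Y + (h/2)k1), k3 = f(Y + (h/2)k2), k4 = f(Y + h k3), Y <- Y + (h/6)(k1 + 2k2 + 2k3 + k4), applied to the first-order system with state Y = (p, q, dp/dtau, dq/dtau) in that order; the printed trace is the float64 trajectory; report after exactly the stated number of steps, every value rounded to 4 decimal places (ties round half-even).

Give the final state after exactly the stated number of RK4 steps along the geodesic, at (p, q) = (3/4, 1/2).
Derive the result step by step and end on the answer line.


f(Y) = (dp/dtau, dq/dtau, -Gamma^p_ij Y'^i Y'^j, -Gamma^q_ij Y'^i Y'^j) with the Gammas evaluated at the stage position; h = 0.050000; intermediate values shown to 6 dp
step 0: p = 0.7500, q = 0.5000, dp/dtau = -0.5000, dq/dtau = -0.6250
step 1:
  k1: at (p, q) = (0.750000, 0.500000), (dp/dtau, dq/dtau) = (-0.500000, -0.625000); Gamma_ppp = 2.057143, Gamma_ppq = 0.076190, Gamma_pqq = 1.219048, Gamma_qpp = 0.919664, Gamma_qpq = 0.034062, Gamma_qqq = 0.544986; k1 = (-0.500000, -0.625000, -1.038095, -0.464090)
  k2: at (p, q) = (0.737500, 0.484375), (dp/dtau, dq/dtau) = (-0.525952, -0.636602); Gamma_ppp = 2.102581, Gamma_ppq = 0.079193, Gamma_pqq = 1.227496, Gamma_qpp = 0.919108, Gamma_qpq = 0.034618, Gamma_qqq = 0.536579; k2 = (-0.525952, -0.636602, -1.132118, -0.494886)
  k3: at (p, q) = (0.736851, 0.484085), (dp/dtau, dq/dtau) = (-0.528303, -0.637372); Gamma_ppp = 2.103729, Gamma_ppq = 0.079306, Gamma_pqq = 1.228511, Gamma_qpp = 0.920125, Gamma_qpq = 0.034687, Gamma_qqq = 0.537324; k3 = (-0.528303, -0.637372, -1.139643, -0.498454)
  k4: at (p, q) = (0.723585, 0.468131), (dp/dtau, dq/dtau) = (-0.556982, -0.649923); Gamma_ppp = 2.151834, Gamma_ppq = 0.082607, Gamma_pqq = 1.237470, Gamma_qpp = 0.920105, Gamma_qpq = 0.035322, Gamma_qqq = 0.529131; k4 = (-0.556982, -0.649923, -1.250075, -0.534521)
  Y <- Y + (h/6)(k1 + 2k2 + 2k3 + k4): p = 0.7236, q = 0.4681, dp/dtau = -0.5569, dq/dtau = -0.6499
step 2:
  k1: at (p, q) = (0.723621, 0.468143), (dp/dtau, dq/dtau) = (-0.556931, -0.649877); Gamma_ppp = 2.151779, Gamma_ppq = 0.082601, Gamma_pqq = 1.237406, Gamma_qpp = 0.920038, Gamma_qpq = 0.035318, Gamma_qqq = 0.529079; k1 = (-0.556931, -0.649877, -1.249821, -0.534387)
  k2: at (p, q) = (0.709698, 0.451896), (dp/dtau, dq/dtau) = (-0.588176, -0.663237); Gamma_ppp = 2.202505, Gamma_ppq = 0.086207, Gamma_pqq = 1.246606, Gamma_qpp = 0.920310, Gamma_qpq = 0.036021, Gamma_qqq = 0.520891; k2 = (-0.588176, -0.663237, -1.377579, -0.575617)
  k3: at (p, q) = (0.708916, 0.451562), (dp/dtau, dq/dtau) = (-0.591370, -0.664268); Gamma_ppp = 2.203981, Gamma_ppq = 0.086360, Gamma_pqq = 1.247893, Gamma_qpp = 0.921592, Gamma_qpq = 0.036111, Gamma_qqq = 0.521805; k3 = (-0.591370, -0.664268, -1.389258, -0.580916)
  k4: at (p, q) = (0.694052, 0.434929), (dp/dtau, dq/dtau) = (-0.626394, -0.678923); Gamma_ppp = 2.258045, Gamma_ppq = 0.090373, Gamma_pqq = 1.257785, Gamma_qpp = 0.922659, Gamma_qpq = 0.036927, Gamma_qqq = 0.513943; k4 = (-0.626394, -0.678923, -1.542613, -0.630326)
  Y <- Y + (h/6)(k1 + 2k2 + 2k3 + k4): p = 0.6941, q = 0.4349, dp/dtau = -0.6263, dq/dtau = -0.6789
step 3:
  k1: at (p, q) = (0.694101, 0.434944), (dp/dtau, dq/dtau) = (-0.626315, -0.678859); Gamma_ppp = 2.257964, Gamma_ppq = 0.090363, Gamma_pqq = 1.257696, Gamma_qpp = 0.922565, Gamma_qpq = 0.036921, Gamma_qqq = 0.513873; k1 = (-0.626315, -0.678859, -1.542182, -0.630109)
  k2: at (p, q) = (0.678443, 0.417973), (dp/dtau, dq/dtau) = (-0.664870, -0.694612); Gamma_ppp = 2.315253, Gamma_ppq = 0.094794, Gamma_pqq = 1.267888, Gamma_qpp = 0.924086, Gamma_qpq = 0.037835, Gamma_qqq = 0.506051; k2 = (-0.664870, -0.694612, -1.722755, -0.687603)
  k3: at (p, q) = (0.677479, 0.417579), (dp/dtau, dq/dtau) = (-0.669384, -0.696049); Gamma_ppp = 2.317194, Gamma_ppq = 0.095009, Gamma_pqq = 1.269559, Gamma_qpp = 0.925747, Gamma_qpq = 0.037957, Gamma_qqq = 0.507204; k3 = (-0.669384, -0.696049, -1.741891, -0.695906)
  k4: at (p, q) = (0.660632, 0.400142), (dp/dtau, dq/dtau) = (-0.713410, -0.713654); Gamma_ppp = 2.378694, Gamma_ppq = 0.100018, Gamma_pqq = 1.280680, Gamma_qpp = 0.928447, Gamma_qpq = 0.039039, Gamma_qqq = 0.499873; k4 = (-0.713410, -0.713654, -1.964741, -0.766874)
  Y <- Y + (h/6)(k1 + 2k2 + 2k3 + k4): p = 0.6607, q = 0.4002, dp/dtau = -0.7133, dq/dtau = -0.7136
step 4:
  k1: at (p, q) = (0.660699, 0.400162), (dp/dtau, dq/dtau) = (-0.713283, -0.713559); Gamma_ppp = 2.378571, Gamma_ppq = 0.100002, Gamma_pqq = 1.280549, Gamma_qpp = 0.928312, Gamma_qpq = 0.039029, Gamma_qqq = 0.499774; k1 = (-0.713283, -0.713559, -1.963962, -0.766498)
  k2: at (p, q) = (0.642867, 0.382323), (dp/dtau, dq/dtau) = (-0.762383, -0.732721); Gamma_ppp = 2.444005, Gamma_ppq = 0.105604, Gamma_pqq = 1.291991, Gamma_qpp = 0.931692, Gamma_qpq = 0.040258, Gamma_qqq = 0.492526; k2 = (-0.762383, -0.732721, -2.232150, -0.850929)
  k3: at (p, q) = (0.641639, 0.381844), (dp/dtau, dq/dtau) = (-0.769087, -0.734832); Gamma_ppp = 2.446617, Gamma_ppq = 0.105919, Gamma_pqq = 1.294222, Gamma_qpp = 0.933917, Gamma_qpq = 0.040431, Gamma_qqq = 0.494028; k3 = (-0.769087, -0.734832, -2.265734, -0.864871)
  k4: at (p, q) = (0.622244, 0.363421), (dp/dtau, dq/dtau) = (-0.826570, -0.756802); Gamma_ppp = 2.517302, Gamma_ppq = 0.112376, Gamma_pqq = 1.306867, Gamma_qpp = 0.939057, Gamma_qpq = 0.041921, Gamma_qqq = 0.487515; k4 = (-0.826570, -0.756802, -2.608968, -0.973252)
  Y <- Y + (h/6)(k1 + 2k2 + 2k3 + k4): p = 0.6223, q = 0.3635, dp/dtau = -0.8264, dq/dtau = -0.7567

Answer: p = 0.6223, q = 0.3635, dp/dtau = -0.8264, dq/dtau = -0.7567


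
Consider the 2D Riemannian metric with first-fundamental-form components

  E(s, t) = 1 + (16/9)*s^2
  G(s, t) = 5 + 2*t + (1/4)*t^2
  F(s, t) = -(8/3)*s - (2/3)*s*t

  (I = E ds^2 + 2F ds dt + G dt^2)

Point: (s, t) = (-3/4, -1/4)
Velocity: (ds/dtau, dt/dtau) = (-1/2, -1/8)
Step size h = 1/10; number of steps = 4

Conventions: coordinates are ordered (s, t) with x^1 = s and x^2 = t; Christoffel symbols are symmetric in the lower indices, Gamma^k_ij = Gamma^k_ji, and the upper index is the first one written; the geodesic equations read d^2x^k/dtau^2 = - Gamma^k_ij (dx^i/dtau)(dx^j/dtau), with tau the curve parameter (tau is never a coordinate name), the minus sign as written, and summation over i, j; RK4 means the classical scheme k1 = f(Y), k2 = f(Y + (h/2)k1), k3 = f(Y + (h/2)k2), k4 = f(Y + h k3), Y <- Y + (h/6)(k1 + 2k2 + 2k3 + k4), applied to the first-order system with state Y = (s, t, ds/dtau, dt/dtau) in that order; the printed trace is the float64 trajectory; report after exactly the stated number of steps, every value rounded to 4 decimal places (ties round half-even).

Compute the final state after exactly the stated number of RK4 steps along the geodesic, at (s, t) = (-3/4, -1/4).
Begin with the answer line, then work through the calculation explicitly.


Answer: s = -0.9452, t = -0.2917, ds/dtau = -0.4755, dt/dtau = -0.0846

f(Y) = (ds/dtau, dt/dtau, -Gamma^s_ij Y'^i Y'^j, -Gamma^t_ij Y'^i Y'^j) with the Gammas evaluated at the stage position; h = 0.100000; intermediate values shown to 6 dp
step 0: s = -0.7500, t = -0.2500, ds/dtau = -0.5000, dt/dtau = -0.1250
step 1:
  k1: at (s, t) = (-0.750000, -0.250000), (ds/dtau, dt/dtau) = (-0.500000, -0.125000); Gamma_sss = -0.241737, Gamma_sst = 0.000000, Gamma_stt = 0.090652, Gamma_tss = -0.453258, Gamma_tst = 0.000000, Gamma_ttt = 0.169972; k1 = (-0.500000, -0.125000, 0.059018, 0.110659)
  k2: at (s, t) = (-0.775000, -0.256250), (ds/dtau, dt/dtau) = (-0.497049, -0.119467); Gamma_sss = -0.247282, Gamma_sst = 0.000000, Gamma_stt = 0.092731, Gamma_tss = -0.447949, Gamma_tst = 0.000000, Gamma_ttt = 0.167981; k2 = (-0.497049, -0.119467, 0.059769, 0.108272)
  k3: at (s, t) = (-0.774852, -0.255973), (ds/dtau, dt/dtau) = (-0.497012, -0.119586); Gamma_sss = -0.247230, Gamma_sst = 0.000000, Gamma_stt = 0.092711, Gamma_tss = -0.447973, Gamma_tst = 0.000000, Gamma_ttt = 0.167990; k3 = (-0.497012, -0.119586, 0.059745, 0.108256)
  k4: at (s, t) = (-0.799701, -0.261959), (ds/dtau, dt/dtau) = (-0.494026, -0.114174); Gamma_sss = -0.252513, Gamma_sst = 0.000000, Gamma_stt = 0.094692, Gamma_tss = -0.442621, Gamma_tst = 0.000000, Gamma_ttt = 0.165983; k4 = (-0.494026, -0.114174, 0.060394, 0.105863)
  Y <- Y + (h/6)(k1 + 2k2 + 2k3 + k4): s = -0.7997, t = -0.2620, ds/dtau = -0.4940, dt/dtau = -0.1142
step 2:
  k1: at (s, t) = (-0.799702, -0.261955), (ds/dtau, dt/dtau) = (-0.494026, -0.114174); Gamma_sss = -0.252513, Gamma_sst = 0.000000, Gamma_stt = 0.094692, Gamma_tss = -0.442620, Gamma_tst = 0.000000, Gamma_ttt = 0.165983; k1 = (-0.494026, -0.114174, 0.060394, 0.105863)
  k2: at (s, t) = (-0.824404, -0.267663), (ds/dtau, dt/dtau) = (-0.491006, -0.108881); Gamma_sss = -0.257538, Gamma_sst = 0.000000, Gamma_stt = 0.096577, Gamma_tss = -0.437234, Gamma_tst = 0.000000, Gamma_ttt = 0.163963; k2 = (-0.491006, -0.108881, 0.060944, 0.103468)
  k3: at (s, t) = (-0.824253, -0.267399), (ds/dtau, dt/dtau) = (-0.490979, -0.109000); Gamma_sss = -0.257489, Gamma_sst = 0.000000, Gamma_stt = 0.096558, Gamma_tss = -0.437261, Gamma_tst = 0.000000, Gamma_ttt = 0.163973; k3 = (-0.490979, -0.109000, 0.060923, 0.103458)
  k4: at (s, t) = (-0.848800, -0.272855), (ds/dtau, dt/dtau) = (-0.487934, -0.103828); Gamma_sss = -0.262261, Gamma_sst = 0.000000, Gamma_stt = 0.098348, Gamma_tss = -0.431853, Gamma_tst = 0.000000, Gamma_ttt = 0.161945; k4 = (-0.487934, -0.103828, 0.061379, 0.101069)
  Y <- Y + (h/6)(k1 + 2k2 + 2k3 + k4): s = -0.8488, t = -0.2729, ds/dtau = -0.4879, dt/dtau = -0.1038
step 3:
  k1: at (s, t) = (-0.848801, -0.272851), (ds/dtau, dt/dtau) = (-0.487934, -0.103827); Gamma_sss = -0.262261, Gamma_sst = 0.000000, Gamma_stt = 0.098348, Gamma_tss = -0.431853, Gamma_tst = 0.000000, Gamma_ttt = 0.161945; k1 = (-0.487934, -0.103827, 0.061379, 0.101070)
  k2: at (s, t) = (-0.873198, -0.278042), (ds/dtau, dt/dtau) = (-0.484865, -0.098774); Gamma_sss = -0.266784, Gamma_sst = 0.000000, Gamma_stt = 0.100044, Gamma_tss = -0.426432, Gamma_tst = 0.000000, Gamma_ttt = 0.159912; k2 = (-0.484865, -0.098774, 0.061743, 0.098692)
  k3: at (s, t) = (-0.873045, -0.277789), (ds/dtau, dt/dtau) = (-0.484847, -0.098893); Gamma_sss = -0.266738, Gamma_sst = 0.000000, Gamma_stt = 0.100027, Gamma_tss = -0.426462, Gamma_tst = 0.000000, Gamma_ttt = 0.159923; k3 = (-0.484847, -0.098893, 0.061726, 0.098687)
  k4: at (s, t) = (-0.897286, -0.282740), (ds/dtau, dt/dtau) = (-0.481762, -0.093959); Gamma_sss = -0.271019, Gamma_sst = 0.000000, Gamma_stt = 0.101632, Gamma_tss = -0.421040, Gamma_tst = 0.000000, Gamma_ttt = 0.157890; k4 = (-0.481762, -0.093959, 0.062005, 0.096327)
  Y <- Y + (h/6)(k1 + 2k2 + 2k3 + k4): s = -0.8973, t = -0.2827, ds/dtau = -0.4818, dt/dtau = -0.0940
step 4:
  k1: at (s, t) = (-0.897287, -0.282736), (ds/dtau, dt/dtau) = (-0.481762, -0.093958); Gamma_sss = -0.271019, Gamma_sst = 0.000000, Gamma_stt = 0.101632, Gamma_tss = -0.421040, Gamma_tst = 0.000000, Gamma_ttt = 0.157890; k1 = (-0.481762, -0.093958, 0.062005, 0.096327)
  k2: at (s, t) = (-0.921375, -0.287434), (ds/dtau, dt/dtau) = (-0.478662, -0.089142); Gamma_sss = -0.275063, Gamma_sst = 0.000000, Gamma_stt = 0.103149, Gamma_tss = -0.415625, Gamma_tst = 0.000000, Gamma_ttt = 0.155859; k2 = (-0.478662, -0.089142, 0.062202, 0.093988)
  k3: at (s, t) = (-0.921220, -0.287193), (ds/dtau, dt/dtau) = (-0.478652, -0.089259); Gamma_sss = -0.275020, Gamma_sst = 0.000000, Gamma_stt = 0.103132, Gamma_tss = -0.415656, Gamma_tst = 0.000000, Gamma_ttt = 0.155871; k3 = (-0.478652, -0.089259, 0.062187, 0.093988)
  k4: at (s, t) = (-0.945152, -0.291662), (ds/dtau, dt/dtau) = (-0.475543, -0.084559); Gamma_sss = -0.278834, Gamma_sst = 0.000000, Gamma_stt = 0.104563, Gamma_tss = -0.410256, Gamma_tst = 0.000000, Gamma_ttt = 0.153846; k4 = (-0.475543, -0.084559, 0.062308, 0.091676)
  Y <- Y + (h/6)(k1 + 2k2 + 2k3 + k4): s = -0.9452, t = -0.2917, ds/dtau = -0.4755, dt/dtau = -0.0846


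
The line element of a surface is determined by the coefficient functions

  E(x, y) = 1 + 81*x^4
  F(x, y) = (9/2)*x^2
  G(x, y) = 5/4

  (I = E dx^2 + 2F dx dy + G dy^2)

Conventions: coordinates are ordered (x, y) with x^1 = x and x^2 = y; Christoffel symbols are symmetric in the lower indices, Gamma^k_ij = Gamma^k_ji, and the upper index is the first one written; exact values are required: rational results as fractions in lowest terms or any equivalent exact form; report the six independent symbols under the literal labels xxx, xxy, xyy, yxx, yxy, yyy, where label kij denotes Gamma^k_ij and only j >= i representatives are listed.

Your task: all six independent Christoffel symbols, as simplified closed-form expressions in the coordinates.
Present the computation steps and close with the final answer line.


E = 1 + 81*x^4; F = (9/2)*x^2; G = 5/4
Gamma^k_ij = (1/2) g^{kl} (d_i g_jl + d_j g_il - d_l g_ij), with g^inv = (1/(EG-F^2)) [[G, -F], [-F, E]]
first partials: E_x = 324*x^3, E_y = 0, F_x = 9*x, F_y = 0, G_x = 0, G_y = 0
D = EG - F^2 = 5/4 + 81*x^4
expanded: Gamma^x_xx = (G E_x - 2F F_x + F E_y)/(2D), Gamma^x_xy = (G E_y - F G_x)/(2D), Gamma^x_yy = (2G F_y - G G_x - F G_y)/(2D), Gamma^y_xx = (2E F_x - E E_y - F E_x)/(2D), Gamma^y_xy = (E G_x - F E_y)/(2D), Gamma^y_yy = (E G_y - 2F F_y + F G_x)/(2D); substitute and cancel common factors

Answer: Gamma_xxx = 648*x^3/(324*x^4 + 5), Gamma_xxy = 0, Gamma_xyy = 0, Gamma_yxx = 36*x/(324*x^4 + 5), Gamma_yxy = 0, Gamma_yyy = 0


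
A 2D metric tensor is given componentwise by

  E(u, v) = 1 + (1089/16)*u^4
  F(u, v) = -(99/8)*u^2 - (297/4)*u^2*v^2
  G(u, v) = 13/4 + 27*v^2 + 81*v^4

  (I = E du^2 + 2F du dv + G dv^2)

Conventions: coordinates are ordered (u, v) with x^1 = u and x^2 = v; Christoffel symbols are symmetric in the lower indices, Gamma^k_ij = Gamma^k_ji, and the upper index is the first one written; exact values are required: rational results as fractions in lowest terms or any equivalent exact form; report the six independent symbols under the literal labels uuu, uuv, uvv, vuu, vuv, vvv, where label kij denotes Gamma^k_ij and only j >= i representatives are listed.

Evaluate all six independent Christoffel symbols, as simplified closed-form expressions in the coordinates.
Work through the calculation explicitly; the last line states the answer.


E = 1 + (1089/16)*u^4; F = -(99/8)*u^2 - (297/4)*u^2*v^2; G = 13/4 + 27*v^2 + 81*v^4
Gamma^k_ij = (1/2) g^{kl} (d_i g_jl + d_j g_il - d_l g_ij), with g^inv = (1/(EG-F^2)) [[G, -F], [-F, E]]
first partials: E_u = (1089/4)*u^3, E_v = 0, F_u = -(99/4)*u - (297/2)*u*v^2, F_v = -(297/2)*u^2*v, G_u = 0, G_v = 54*v + 324*v^3
D = EG - F^2 = 13/4 + 27*v^2 + 81*v^4 + (1089/16)*u^4
expanded: Gamma^u_uu = (G E_u - 2F F_u + F E_v)/(2D), Gamma^u_uv = (G E_v - F G_u)/(2D), Gamma^u_vv = (2G F_v - G G_u - F G_v)/(2D), Gamma^v_uu = (2E F_u - E E_v - F E_u)/(2D), Gamma^v_uv = (E G_u - F E_v)/(2D), Gamma^v_vv = (E G_v - 2F F_v + F G_u)/(2D); substitute and cancel common factors

Answer: Gamma_uuu = 2178*u^3/(1089*u^4 + 1296*v^4 + 432*v^2 + 52), Gamma_uuv = 0, Gamma_uvv = -2376*u^2*v/(1089*u^4 + 1296*v^4 + 432*v^2 + 52), Gamma_vuu = (-2376*u*v^2 - 396*u)/(1089*u^4 + 1296*v^4 + 432*v^2 + 52), Gamma_vuv = 0, Gamma_vvv = (2592*v^3 + 432*v)/(1089*u^4 + 1296*v^4 + 432*v^2 + 52)


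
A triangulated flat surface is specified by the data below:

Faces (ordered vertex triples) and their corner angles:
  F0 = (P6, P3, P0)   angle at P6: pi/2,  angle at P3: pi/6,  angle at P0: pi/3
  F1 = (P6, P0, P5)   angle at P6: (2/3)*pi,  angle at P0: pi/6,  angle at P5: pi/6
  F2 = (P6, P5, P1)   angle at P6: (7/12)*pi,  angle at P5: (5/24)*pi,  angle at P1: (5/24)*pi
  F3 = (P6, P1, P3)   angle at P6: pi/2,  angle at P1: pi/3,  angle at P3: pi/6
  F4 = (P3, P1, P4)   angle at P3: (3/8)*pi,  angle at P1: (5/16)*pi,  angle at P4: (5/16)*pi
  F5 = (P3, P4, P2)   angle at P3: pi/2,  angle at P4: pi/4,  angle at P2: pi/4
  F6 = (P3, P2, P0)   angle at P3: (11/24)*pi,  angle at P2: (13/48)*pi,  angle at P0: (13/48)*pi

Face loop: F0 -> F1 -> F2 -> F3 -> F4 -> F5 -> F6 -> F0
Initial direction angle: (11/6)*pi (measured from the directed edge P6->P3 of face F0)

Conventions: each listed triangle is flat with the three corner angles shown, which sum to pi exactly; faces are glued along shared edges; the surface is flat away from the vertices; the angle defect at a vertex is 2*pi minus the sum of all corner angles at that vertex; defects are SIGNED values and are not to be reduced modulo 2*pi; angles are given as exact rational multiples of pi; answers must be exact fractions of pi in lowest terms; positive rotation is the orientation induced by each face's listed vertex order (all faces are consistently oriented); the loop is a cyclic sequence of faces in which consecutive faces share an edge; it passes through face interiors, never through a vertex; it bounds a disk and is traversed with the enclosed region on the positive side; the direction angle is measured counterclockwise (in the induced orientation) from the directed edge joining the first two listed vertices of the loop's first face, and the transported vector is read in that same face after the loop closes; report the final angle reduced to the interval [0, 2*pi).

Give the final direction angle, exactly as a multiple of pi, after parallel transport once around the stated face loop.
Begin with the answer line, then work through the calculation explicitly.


Answer: final direction angle = (23/12)*pi

enclosed vertex P3: corner angles sum to (5/3)*pi, defect = 2*pi - (5/3)*pi = pi/3
enclosed vertex P6: corner angles sum to (9/4)*pi, defect = 2*pi - (9/4)*pi = -pi/4
holonomy = initial angle + sum of enclosed defects (mod 2*pi), positive in the induced orientation
final angle = (11/6)*pi + pi/12 = (23/12)*pi (mod 2*pi)
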